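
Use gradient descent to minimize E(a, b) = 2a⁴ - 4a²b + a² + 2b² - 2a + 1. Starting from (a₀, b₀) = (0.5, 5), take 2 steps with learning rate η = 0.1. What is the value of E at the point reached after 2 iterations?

336.015

∇E = (8a³ - 8ab + 2a - 2, -4a² + 4b)
Step 1: at (0.5, 5), ∇E = (-20, 19) → (0.5, 5) − 0.1·(-20, 19) = (2.5, 3.1)
Step 2: at (2.5, 3.1), ∇E = (66, -12.6) → (2.5, 3.1) − 0.1·(66, -12.6) = (-4.1, 4.36)
E(-4.1, 4.36) = 336.015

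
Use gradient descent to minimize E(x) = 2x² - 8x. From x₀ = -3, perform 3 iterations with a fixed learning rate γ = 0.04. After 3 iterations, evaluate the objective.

E′(x) = 4x - 8
Step 1: E′(-3) = -20; x₁ = -3 − 0.04·(-20) = -2.2
Step 2: E′(-2.2) = -16.8; x₂ = -2.2 − 0.04·(-16.8) = -1.528
Step 3: E′(-1.528) = -14.112; x₃ = -1.528 − 0.04·(-14.112) = -0.96352
E(-0.96352) = 9.5649015808

9.5649015808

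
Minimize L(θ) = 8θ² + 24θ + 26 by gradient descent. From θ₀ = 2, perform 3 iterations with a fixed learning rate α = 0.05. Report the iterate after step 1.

L′(θ) = 16θ + 24
Step 1: L′(2) = 56; θ₁ = 2 − 0.05·56 = -0.8

-0.8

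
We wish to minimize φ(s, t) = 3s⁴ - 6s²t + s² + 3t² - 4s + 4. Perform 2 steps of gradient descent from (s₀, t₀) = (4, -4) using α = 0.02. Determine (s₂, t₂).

∇φ = (12s³ - 12st + 2s - 4, -6s² + 6t)
Step 1: at (4, -4), ∇φ = (964, -120) → (4, -4) − 0.02·(964, -120) = (-15.28, -1.6)
Step 2: at (-15.28, -1.6), ∇φ = (-43138.535424, -1410.4704) → (-15.28, -1.6) − 0.02·(-43138.535424, -1410.4704) = (847.49070848, 26.609408)

(847.49070848, 26.609408)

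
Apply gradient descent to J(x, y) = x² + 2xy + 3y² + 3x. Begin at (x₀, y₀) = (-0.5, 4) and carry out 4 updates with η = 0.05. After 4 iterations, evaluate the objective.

-1.69529214

∇J = (2x + 2y + 3, 2x + 6y)
Step 1: at (-0.5, 4), ∇J = (10, 23) → (-0.5, 4) − 0.05·(10, 23) = (-1, 2.85)
Step 2: at (-1, 2.85), ∇J = (6.7, 15.1) → (-1, 2.85) − 0.05·(6.7, 15.1) = (-1.335, 2.095)
Step 3: at (-1.335, 2.095), ∇J = (4.52, 9.9) → (-1.335, 2.095) − 0.05·(4.52, 9.9) = (-1.561, 1.6)
Step 4: at (-1.561, 1.6), ∇J = (3.078, 6.478) → (-1.561, 1.6) − 0.05·(3.078, 6.478) = (-1.7149, 1.2761)
J(-1.7149, 1.2761) = -1.69529214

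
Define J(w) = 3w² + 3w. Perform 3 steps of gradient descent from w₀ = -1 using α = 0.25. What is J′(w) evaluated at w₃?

J′(w) = 6w + 3
w₁ = -1 − 0.25·(-3) = -0.25
w₂ = -0.25 − 0.25·1.5 = -0.625
w₃ = -0.625 − 0.25·(-0.75) = -0.4375
J′(w) at (-0.4375) = 0.375

0.375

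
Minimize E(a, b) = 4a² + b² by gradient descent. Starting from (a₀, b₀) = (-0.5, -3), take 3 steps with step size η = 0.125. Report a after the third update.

0

∇E = (8a, 2b)
Step 1: at (-0.5, -3), ∇E = (-4, -6) → (-0.5, -3) − 0.125·(-4, -6) = (0, -2.25)
Step 2: at (0, -2.25), ∇E = (0, -4.5) → (0, -2.25) − 0.125·(0, -4.5) = (0, -1.6875)
Step 3: at (0, -1.6875), ∇E = (0, -3.375) → (0, -1.6875) − 0.125·(0, -3.375) = (0, -1.265625)
a = 0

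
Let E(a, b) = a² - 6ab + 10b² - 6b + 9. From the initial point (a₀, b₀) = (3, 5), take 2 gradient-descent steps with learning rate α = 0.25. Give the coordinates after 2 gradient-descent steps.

(-16.5, 71)

∇E = (2a - 6b, -6a + 20b - 6)
(a₁, b₁) = (3, 5) − 0.25·(-24, 76) = (9, -14)
(a₂, b₂) = (9, -14) − 0.25·(102, -340) = (-16.5, 71)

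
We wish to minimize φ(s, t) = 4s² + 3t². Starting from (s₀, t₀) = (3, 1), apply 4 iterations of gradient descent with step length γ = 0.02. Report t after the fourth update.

∇φ = (8s, 6t)
(s₁, t₁) = (3, 1) − 0.02·(24, 6) = (2.52, 0.88)
(s₂, t₂) = (2.52, 0.88) − 0.02·(20.16, 5.28) = (2.1168, 0.7744)
(s₃, t₃) = (2.1168, 0.7744) − 0.02·(16.9344, 4.6464) = (1.778112, 0.681472)
(s₄, t₄) = (1.778112, 0.681472) − 0.02·(14.224896, 4.088832) = (1.49361408, 0.59969536)
t = 0.59969536

0.59969536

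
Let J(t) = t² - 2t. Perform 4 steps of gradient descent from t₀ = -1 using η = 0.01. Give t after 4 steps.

-0.84473632

J′(t) = 2t - 2
t₁ = -1 − 0.01·(-4) = -0.96
t₂ = -0.96 − 0.01·(-3.92) = -0.9208
t₃ = -0.9208 − 0.01·(-3.8416) = -0.882384
t₄ = -0.882384 − 0.01·(-3.764768) = -0.84473632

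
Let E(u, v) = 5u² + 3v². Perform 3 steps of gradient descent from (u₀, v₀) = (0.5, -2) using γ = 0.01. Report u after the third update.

0.3645

∇E = (10u, 6v)
(u₁, v₁) = (0.5, -2) − 0.01·(5, -12) = (0.45, -1.88)
(u₂, v₂) = (0.45, -1.88) − 0.01·(4.5, -11.28) = (0.405, -1.7672)
(u₃, v₃) = (0.405, -1.7672) − 0.01·(4.05, -10.6032) = (0.3645, -1.661168)
u = 0.3645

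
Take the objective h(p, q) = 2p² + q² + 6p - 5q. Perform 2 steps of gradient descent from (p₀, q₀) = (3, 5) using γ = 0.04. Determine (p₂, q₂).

(1.6752, 4.616)

∇h = (4p + 6, 2q - 5)
Step 1: at (3, 5), ∇h = (18, 5) → (3, 5) − 0.04·(18, 5) = (2.28, 4.8)
Step 2: at (2.28, 4.8), ∇h = (15.12, 4.6) → (2.28, 4.8) − 0.04·(15.12, 4.6) = (1.6752, 4.616)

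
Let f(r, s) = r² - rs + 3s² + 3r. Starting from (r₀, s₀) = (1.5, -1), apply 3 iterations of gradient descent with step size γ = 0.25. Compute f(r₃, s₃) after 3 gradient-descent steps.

∇f = (2r - s + 3, -r + 6s)
Step 1: at (1.5, -1), ∇f = (7, -7.5) → (1.5, -1) − 0.25·(7, -7.5) = (-0.25, 0.875)
Step 2: at (-0.25, 0.875), ∇f = (1.625, 5.5) → (-0.25, 0.875) − 0.25·(1.625, 5.5) = (-0.65625, -0.5)
Step 3: at (-0.65625, -0.5), ∇f = (2.1875, -2.34375) → (-0.65625, -0.5) − 0.25·(2.1875, -2.34375) = (-1.203125, 0.0859375)
f(-1.203125, 0.0859375) = -2.03631591796875

-2.03631591796875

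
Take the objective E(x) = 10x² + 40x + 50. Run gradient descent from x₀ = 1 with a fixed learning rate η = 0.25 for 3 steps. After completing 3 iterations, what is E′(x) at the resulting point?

E′(x) = 20x + 40
Step 1: E′(1) = 60; x₁ = 1 − 0.25·60 = -14
Step 2: E′(-14) = -240; x₂ = -14 − 0.25·(-240) = 46
Step 3: E′(46) = 960; x₃ = 46 − 0.25·960 = -194
E′(x) at (-194) = -3840

-3840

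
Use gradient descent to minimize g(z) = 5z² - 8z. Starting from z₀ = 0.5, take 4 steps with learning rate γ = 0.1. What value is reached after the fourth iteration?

g′(z) = 10z - 8
Step 1: g′(0.5) = -3; z₁ = 0.5 − 0.1·(-3) = 0.8
Step 2: g′(0.8) = 0; z₂ = 0.8 − 0.1·0 = 0.8
Step 3: g′(0.8) = 0; z₃ = 0.8 − 0.1·0 = 0.8
Step 4: g′(0.8) = 0; z₄ = 0.8 − 0.1·0 = 0.8

0.8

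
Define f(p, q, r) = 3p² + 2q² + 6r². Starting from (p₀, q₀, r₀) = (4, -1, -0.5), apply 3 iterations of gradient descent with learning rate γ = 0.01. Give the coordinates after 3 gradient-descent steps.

(3.322336, -0.884736, -0.340736)

∇f = (6p, 4q, 12r)
(p₁, q₁, r₁) = (4, -1, -0.5) − 0.01·(24, -4, -6) = (3.76, -0.96, -0.44)
(p₂, q₂, r₂) = (3.76, -0.96, -0.44) − 0.01·(22.56, -3.84, -5.28) = (3.5344, -0.9216, -0.3872)
(p₃, q₃, r₃) = (3.5344, -0.9216, -0.3872) − 0.01·(21.2064, -3.6864, -4.6464) = (3.322336, -0.884736, -0.340736)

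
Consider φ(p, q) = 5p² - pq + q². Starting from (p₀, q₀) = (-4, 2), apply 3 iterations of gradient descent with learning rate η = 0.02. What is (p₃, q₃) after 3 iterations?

∇φ = (10p - q, -p + 2q)
Step 1: at (-4, 2), ∇φ = (-42, 8) → (-4, 2) − 0.02·(-42, 8) = (-3.16, 1.84)
Step 2: at (-3.16, 1.84), ∇φ = (-33.44, 6.84) → (-3.16, 1.84) − 0.02·(-33.44, 6.84) = (-2.4912, 1.7032)
Step 3: at (-2.4912, 1.7032), ∇φ = (-26.6152, 5.8976) → (-2.4912, 1.7032) − 0.02·(-26.6152, 5.8976) = (-1.958896, 1.585248)

(-1.958896, 1.585248)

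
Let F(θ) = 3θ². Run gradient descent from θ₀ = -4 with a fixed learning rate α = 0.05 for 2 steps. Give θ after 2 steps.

F′(θ) = 6θ
θ₁ = -4 − 0.05·(-24) = -2.8
θ₂ = -2.8 − 0.05·(-16.8) = -1.96

-1.96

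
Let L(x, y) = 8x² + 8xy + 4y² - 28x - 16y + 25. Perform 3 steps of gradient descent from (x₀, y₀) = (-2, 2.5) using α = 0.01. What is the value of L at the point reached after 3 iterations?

∇L = (16x + 8y - 28, 8x + 8y - 16)
(x₁, y₁) = (-2, 2.5) − 0.01·(-40, -12) = (-1.6, 2.62)
(x₂, y₂) = (-1.6, 2.62) − 0.01·(-32.64, -7.84) = (-1.2736, 2.6984)
(x₃, y₃) = (-1.2736, 2.6984) − 0.01·(-26.7904, -4.6016) = (-1.005696, 2.744416)
L(-1.005696, 2.744416) = 25.387118731264

25.387118731264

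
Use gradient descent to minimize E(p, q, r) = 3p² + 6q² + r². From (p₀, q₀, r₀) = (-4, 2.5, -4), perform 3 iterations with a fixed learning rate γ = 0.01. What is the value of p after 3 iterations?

∇E = (6p, 12q, 2r)
Step 1: at (-4, 2.5, -4), ∇E = (-24, 30, -8) → (-4, 2.5, -4) − 0.01·(-24, 30, -8) = (-3.76, 2.2, -3.92)
Step 2: at (-3.76, 2.2, -3.92), ∇E = (-22.56, 26.4, -7.84) → (-3.76, 2.2, -3.92) − 0.01·(-22.56, 26.4, -7.84) = (-3.5344, 1.936, -3.8416)
Step 3: at (-3.5344, 1.936, -3.8416), ∇E = (-21.2064, 23.232, -7.6832) → (-3.5344, 1.936, -3.8416) − 0.01·(-21.2064, 23.232, -7.6832) = (-3.322336, 1.70368, -3.764768)
p = -3.322336

-3.322336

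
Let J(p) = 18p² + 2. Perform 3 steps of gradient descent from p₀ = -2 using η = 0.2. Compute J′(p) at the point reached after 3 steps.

17159.616

J′(p) = 36p
p₁ = -2 − 0.2·(-72) = 12.4
p₂ = 12.4 − 0.2·446.4 = -76.88
p₃ = -76.88 − 0.2·(-2767.68) = 476.656
J′(p) at (476.656) = 17159.616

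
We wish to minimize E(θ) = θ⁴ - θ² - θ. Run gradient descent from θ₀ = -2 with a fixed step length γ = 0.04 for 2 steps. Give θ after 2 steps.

E′(θ) = 4θ³ - 2θ - 1
Step 1: E′(-2) = -29; θ₁ = -2 − 0.04·(-29) = -0.84
Step 2: E′(-0.84) = -1.690816; θ₂ = -0.84 − 0.04·(-1.690816) = -0.77236736

-0.77236736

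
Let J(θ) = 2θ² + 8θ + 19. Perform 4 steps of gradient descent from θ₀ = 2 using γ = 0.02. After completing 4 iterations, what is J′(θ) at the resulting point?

11.46228736

J′(θ) = 4θ + 8
θ₁ = 2 − 0.02·16 = 1.68
θ₂ = 1.68 − 0.02·14.72 = 1.3856
θ₃ = 1.3856 − 0.02·13.5424 = 1.114752
θ₄ = 1.114752 − 0.02·12.459008 = 0.86557184
J′(θ) at (0.86557184) = 11.46228736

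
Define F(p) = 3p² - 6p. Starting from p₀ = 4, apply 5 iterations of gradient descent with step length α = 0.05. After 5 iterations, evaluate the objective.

-2.2373168277

F′(p) = 6p - 6
p₁ = 4 − 0.05·18 = 3.1
p₂ = 3.1 − 0.05·12.6 = 2.47
p₃ = 2.47 − 0.05·8.82 = 2.029
p₄ = 2.029 − 0.05·6.174 = 1.7203
p₅ = 1.7203 − 0.05·4.3218 = 1.50421
F(1.50421) = -2.2373168277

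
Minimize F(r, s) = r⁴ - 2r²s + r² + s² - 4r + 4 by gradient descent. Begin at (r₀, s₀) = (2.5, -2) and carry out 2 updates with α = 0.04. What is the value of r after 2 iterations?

-0.33787136

∇F = (4r³ - 4rs + 2r - 4, -2r² + 2s)
Step 1: at (2.5, -2), ∇F = (83.5, -16.5) → (2.5, -2) − 0.04·(83.5, -16.5) = (-0.84, -1.34)
Step 2: at (-0.84, -1.34), ∇F = (-12.553216, -4.0912) → (-0.84, -1.34) − 0.04·(-12.553216, -4.0912) = (-0.33787136, -1.176352)
r = -0.33787136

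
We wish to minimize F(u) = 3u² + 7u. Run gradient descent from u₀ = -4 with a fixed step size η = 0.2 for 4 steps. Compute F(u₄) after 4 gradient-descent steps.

-4.08327168

F′(u) = 6u + 7
Step 1: F′(-4) = -17; u₁ = -4 − 0.2·(-17) = -0.6
Step 2: F′(-0.6) = 3.4; u₂ = -0.6 − 0.2·3.4 = -1.28
Step 3: F′(-1.28) = -0.68; u₃ = -1.28 − 0.2·(-0.68) = -1.144
Step 4: F′(-1.144) = 0.136; u₄ = -1.144 − 0.2·0.136 = -1.1712
F(-1.1712) = -4.08327168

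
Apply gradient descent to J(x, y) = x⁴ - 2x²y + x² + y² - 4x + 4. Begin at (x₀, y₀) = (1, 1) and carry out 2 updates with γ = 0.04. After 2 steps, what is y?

1.013312

∇J = (4x³ - 4xy + 2x - 4, -2x² + 2y)
Step 1: at (1, 1), ∇J = (-2, 0) → (1, 1) − 0.04·(-2, 0) = (1.08, 1)
Step 2: at (1.08, 1), ∇J = (-1.121152, -0.3328) → (1.08, 1) − 0.04·(-1.121152, -0.3328) = (1.12484608, 1.013312)
y = 1.013312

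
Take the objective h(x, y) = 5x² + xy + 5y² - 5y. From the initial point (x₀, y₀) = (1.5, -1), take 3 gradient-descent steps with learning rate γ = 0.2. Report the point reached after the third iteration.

∇h = (10x + y, x + 10y - 5)
(x₁, y₁) = (1.5, -1) − 0.2·(14, -13.5) = (-1.3, 1.7)
(x₂, y₂) = (-1.3, 1.7) − 0.2·(-11.3, 10.7) = (0.96, -0.44)
(x₃, y₃) = (0.96, -0.44) − 0.2·(9.16, -8.44) = (-0.872, 1.248)

(-0.872, 1.248)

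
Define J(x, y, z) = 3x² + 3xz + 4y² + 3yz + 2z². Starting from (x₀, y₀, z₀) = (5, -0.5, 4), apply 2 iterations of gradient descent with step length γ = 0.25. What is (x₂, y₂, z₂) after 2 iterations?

(5.28125, 5.03125, 6)

∇J = (6x + 3z, 8y + 3z, 3x + 3y + 4z)
Step 1: at (5, -0.5, 4), ∇J = (42, 8, 29.5) → (5, -0.5, 4) − 0.25·(42, 8, 29.5) = (-5.5, -2.5, -3.375)
Step 2: at (-5.5, -2.5, -3.375), ∇J = (-43.125, -30.125, -37.5) → (-5.5, -2.5, -3.375) − 0.25·(-43.125, -30.125, -37.5) = (5.28125, 5.03125, 6)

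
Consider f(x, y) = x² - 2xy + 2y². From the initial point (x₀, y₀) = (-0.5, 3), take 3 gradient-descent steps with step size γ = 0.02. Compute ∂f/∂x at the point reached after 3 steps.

∇f = (2x - 2y, -2x + 4y)
Step 1: at (-0.5, 3), ∇f = (-7, 13) → (-0.5, 3) − 0.02·(-7, 13) = (-0.36, 2.74)
Step 2: at (-0.36, 2.74), ∇f = (-6.2, 11.68) → (-0.36, 2.74) − 0.02·(-6.2, 11.68) = (-0.236, 2.5064)
Step 3: at (-0.236, 2.5064), ∇f = (-5.4848, 10.4976) → (-0.236, 2.5064) − 0.02·(-5.4848, 10.4976) = (-0.126304, 2.296448)
∂f/∂x at (-0.126304, 2.296448) = -4.845504

-4.845504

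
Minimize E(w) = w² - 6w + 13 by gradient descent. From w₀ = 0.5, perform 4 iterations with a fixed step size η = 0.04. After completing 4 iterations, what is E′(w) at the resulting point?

-3.5819648

E′(w) = 2w - 6
w₁ = 0.5 − 0.04·(-5) = 0.7
w₂ = 0.7 − 0.04·(-4.6) = 0.884
w₃ = 0.884 − 0.04·(-4.232) = 1.05328
w₄ = 1.05328 − 0.04·(-3.89344) = 1.2090176
E′(w) at (1.2090176) = -3.5819648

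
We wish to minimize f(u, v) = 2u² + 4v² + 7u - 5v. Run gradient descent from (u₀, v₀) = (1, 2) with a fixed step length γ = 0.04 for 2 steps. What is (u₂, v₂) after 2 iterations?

(0.1904, 1.2608)

∇f = (4u + 7, 8v - 5)
Step 1: at (1, 2), ∇f = (11, 11) → (1, 2) − 0.04·(11, 11) = (0.56, 1.56)
Step 2: at (0.56, 1.56), ∇f = (9.24, 7.48) → (0.56, 1.56) − 0.04·(9.24, 7.48) = (0.1904, 1.2608)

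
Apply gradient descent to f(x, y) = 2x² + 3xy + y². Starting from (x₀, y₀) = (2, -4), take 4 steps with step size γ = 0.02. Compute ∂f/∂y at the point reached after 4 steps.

∇f = (4x + 3y, 3x + 2y)
(x₁, y₁) = (2, -4) − 0.02·(-4, -2) = (2.08, -3.96)
(x₂, y₂) = (2.08, -3.96) − 0.02·(-3.56, -1.68) = (2.1512, -3.9264)
(x₃, y₃) = (2.1512, -3.9264) − 0.02·(-3.1744, -1.3992) = (2.214688, -3.898416)
(x₄, y₄) = (2.214688, -3.898416) − 0.02·(-2.836496, -1.152768) = (2.27141792, -3.87536064)
∂f/∂y at (2.27141792, -3.87536064) = -0.93646752

-0.93646752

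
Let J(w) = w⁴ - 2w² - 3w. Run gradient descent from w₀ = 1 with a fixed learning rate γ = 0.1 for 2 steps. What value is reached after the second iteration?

J′(w) = 4w³ - 4w - 3
w₁ = 1 − 0.1·(-3) = 1.3
w₂ = 1.3 − 0.1·0.588 = 1.2412

1.2412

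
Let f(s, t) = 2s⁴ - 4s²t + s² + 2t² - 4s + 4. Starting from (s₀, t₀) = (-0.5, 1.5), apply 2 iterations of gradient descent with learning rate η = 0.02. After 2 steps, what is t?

1.308

∇f = (8s³ - 8st + 2s - 4, -4s² + 4t)
Step 1: at (-0.5, 1.5), ∇f = (0, 5) → (-0.5, 1.5) − 0.02·(0, 5) = (-0.5, 1.4)
Step 2: at (-0.5, 1.4), ∇f = (-0.4, 4.6) → (-0.5, 1.4) − 0.02·(-0.4, 4.6) = (-0.492, 1.308)
t = 1.308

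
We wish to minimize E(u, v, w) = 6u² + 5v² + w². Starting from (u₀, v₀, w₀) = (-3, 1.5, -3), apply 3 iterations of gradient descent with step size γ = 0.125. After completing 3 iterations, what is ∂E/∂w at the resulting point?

-2.53125

∇E = (12u, 10v, 2w)
Step 1: at (-3, 1.5, -3), ∇E = (-36, 15, -6) → (-3, 1.5, -3) − 0.125·(-36, 15, -6) = (1.5, -0.375, -2.25)
Step 2: at (1.5, -0.375, -2.25), ∇E = (18, -3.75, -4.5) → (1.5, -0.375, -2.25) − 0.125·(18, -3.75, -4.5) = (-0.75, 0.09375, -1.6875)
Step 3: at (-0.75, 0.09375, -1.6875), ∇E = (-9, 0.9375, -3.375) → (-0.75, 0.09375, -1.6875) − 0.125·(-9, 0.9375, -3.375) = (0.375, -0.0234375, -1.265625)
∂E/∂w at (0.375, -0.0234375, -1.265625) = -2.53125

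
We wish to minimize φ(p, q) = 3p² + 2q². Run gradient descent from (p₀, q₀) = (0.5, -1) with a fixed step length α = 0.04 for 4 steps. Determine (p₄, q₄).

∇φ = (6p, 4q)
(p₁, q₁) = (0.5, -1) − 0.04·(3, -4) = (0.38, -0.84)
(p₂, q₂) = (0.38, -0.84) − 0.04·(2.28, -3.36) = (0.2888, -0.7056)
(p₃, q₃) = (0.2888, -0.7056) − 0.04·(1.7328, -2.8224) = (0.219488, -0.592704)
(p₄, q₄) = (0.219488, -0.592704) − 0.04·(1.316928, -2.370816) = (0.16681088, -0.49787136)

(0.16681088, -0.49787136)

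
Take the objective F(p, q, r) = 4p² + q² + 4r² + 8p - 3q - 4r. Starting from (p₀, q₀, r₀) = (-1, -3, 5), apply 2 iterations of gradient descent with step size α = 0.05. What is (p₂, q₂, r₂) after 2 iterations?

(-1, -2.145, 2.12)

∇F = (8p + 8, 2q - 3, 8r - 4)
Step 1: at (-1, -3, 5), ∇F = (0, -9, 36) → (-1, -3, 5) − 0.05·(0, -9, 36) = (-1, -2.55, 3.2)
Step 2: at (-1, -2.55, 3.2), ∇F = (0, -8.1, 21.6) → (-1, -2.55, 3.2) − 0.05·(0, -8.1, 21.6) = (-1, -2.145, 2.12)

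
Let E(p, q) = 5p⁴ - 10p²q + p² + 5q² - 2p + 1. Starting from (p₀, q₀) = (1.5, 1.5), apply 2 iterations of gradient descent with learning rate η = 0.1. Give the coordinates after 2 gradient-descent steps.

(-3.07675, 0.7225)

∇E = (20p³ - 20pq + 2p - 2, -10p² + 10q)
Step 1: at (1.5, 1.5), ∇E = (23.5, -7.5) → (1.5, 1.5) − 0.1·(23.5, -7.5) = (-0.85, 2.25)
Step 2: at (-0.85, 2.25), ∇E = (22.2675, 15.275) → (-0.85, 2.25) − 0.1·(22.2675, 15.275) = (-3.07675, 0.7225)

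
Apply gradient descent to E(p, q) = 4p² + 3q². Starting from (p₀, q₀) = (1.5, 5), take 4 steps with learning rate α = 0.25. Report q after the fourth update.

∇E = (8p, 6q)
(p₁, q₁) = (1.5, 5) − 0.25·(12, 30) = (-1.5, -2.5)
(p₂, q₂) = (-1.5, -2.5) − 0.25·(-12, -15) = (1.5, 1.25)
(p₃, q₃) = (1.5, 1.25) − 0.25·(12, 7.5) = (-1.5, -0.625)
(p₄, q₄) = (-1.5, -0.625) − 0.25·(-12, -3.75) = (1.5, 0.3125)
q = 0.3125

0.3125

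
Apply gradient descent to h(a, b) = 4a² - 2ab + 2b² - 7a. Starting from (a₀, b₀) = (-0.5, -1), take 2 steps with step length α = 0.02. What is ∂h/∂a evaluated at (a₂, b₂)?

∇h = (8a - 2b - 7, -2a + 4b)
Step 1: at (-0.5, -1), ∇h = (-9, -3) → (-0.5, -1) − 0.02·(-9, -3) = (-0.32, -0.94)
Step 2: at (-0.32, -0.94), ∇h = (-7.68, -3.12) → (-0.32, -0.94) − 0.02·(-7.68, -3.12) = (-0.1664, -0.8776)
∂h/∂a at (-0.1664, -0.8776) = -6.576

-6.576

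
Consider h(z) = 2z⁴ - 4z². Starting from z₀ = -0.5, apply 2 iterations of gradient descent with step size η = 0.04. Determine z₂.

-0.74213504

h′(z) = 8z³ - 8z
Step 1: h′(-0.5) = 3; z₁ = -0.5 − 0.04·3 = -0.62
Step 2: h′(-0.62) = 3.053376; z₂ = -0.62 − 0.04·3.053376 = -0.74213504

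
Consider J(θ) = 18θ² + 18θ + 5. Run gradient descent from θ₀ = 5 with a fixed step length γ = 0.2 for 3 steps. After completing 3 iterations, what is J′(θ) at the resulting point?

-47188.944

J′(θ) = 36θ + 18
Step 1: J′(5) = 198; θ₁ = 5 − 0.2·198 = -34.6
Step 2: J′(-34.6) = -1227.6; θ₂ = -34.6 − 0.2·(-1227.6) = 210.92
Step 3: J′(210.92) = 7611.12; θ₃ = 210.92 − 0.2·7611.12 = -1311.304
J′(θ) at (-1311.304) = -47188.944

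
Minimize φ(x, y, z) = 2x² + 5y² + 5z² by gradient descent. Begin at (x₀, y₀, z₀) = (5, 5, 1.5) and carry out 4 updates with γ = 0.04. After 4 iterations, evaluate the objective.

∇φ = (4x, 10y, 10z)
(x₁, y₁, z₁) = (5, 5, 1.5) − 0.04·(20, 50, 15) = (4.2, 3, 0.9)
(x₂, y₂, z₂) = (4.2, 3, 0.9) − 0.04·(16.8, 30, 9) = (3.528, 1.8, 0.54)
(x₃, y₃, z₃) = (3.528, 1.8, 0.54) − 0.04·(14.112, 18, 5.4) = (2.96352, 1.08, 0.324)
(x₄, y₄, z₄) = (2.96352, 1.08, 0.324) − 0.04·(11.85408, 10.8, 3.24) = (2.4893568, 0.648, 0.1944)
φ(2.4893568, 0.648, 0.1944) = 14.68227135541248

14.68227135541248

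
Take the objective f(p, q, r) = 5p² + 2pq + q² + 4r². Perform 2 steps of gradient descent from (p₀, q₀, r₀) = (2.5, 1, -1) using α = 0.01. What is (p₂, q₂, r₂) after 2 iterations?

(1.9884, 0.8668, -0.8464)

∇f = (10p + 2q, 2p + 2q, 8r)
(p₁, q₁, r₁) = (2.5, 1, -1) − 0.01·(27, 7, -8) = (2.23, 0.93, -0.92)
(p₂, q₂, r₂) = (2.23, 0.93, -0.92) − 0.01·(24.16, 6.32, -7.36) = (1.9884, 0.8668, -0.8464)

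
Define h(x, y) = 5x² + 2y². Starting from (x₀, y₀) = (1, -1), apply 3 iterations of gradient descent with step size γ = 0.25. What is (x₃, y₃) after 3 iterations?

∇h = (10x, 4y)
(x₁, y₁) = (1, -1) − 0.25·(10, -4) = (-1.5, 0)
(x₂, y₂) = (-1.5, 0) − 0.25·(-15, 0) = (2.25, 0)
(x₃, y₃) = (2.25, 0) − 0.25·(22.5, 0) = (-3.375, 0)

(-3.375, 0)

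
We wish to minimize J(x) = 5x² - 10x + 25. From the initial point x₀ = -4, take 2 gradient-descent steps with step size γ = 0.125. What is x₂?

0.6875

J′(x) = 10x - 10
Step 1: J′(-4) = -50; x₁ = -4 − 0.125·(-50) = 2.25
Step 2: J′(2.25) = 12.5; x₂ = 2.25 − 0.125·12.5 = 0.6875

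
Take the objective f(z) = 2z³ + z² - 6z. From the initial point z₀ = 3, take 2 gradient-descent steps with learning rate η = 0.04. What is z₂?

f′(z) = 6z² + 2z - 6
Step 1: f′(3) = 54; z₁ = 3 − 0.04·54 = 0.84
Step 2: f′(0.84) = -0.0864; z₂ = 0.84 − 0.04·(-0.0864) = 0.843456

0.843456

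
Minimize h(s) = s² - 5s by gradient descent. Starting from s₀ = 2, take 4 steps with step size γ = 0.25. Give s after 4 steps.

h′(s) = 2s - 5
Step 1: h′(2) = -1; s₁ = 2 − 0.25·(-1) = 2.25
Step 2: h′(2.25) = -0.5; s₂ = 2.25 − 0.25·(-0.5) = 2.375
Step 3: h′(2.375) = -0.25; s₃ = 2.375 − 0.25·(-0.25) = 2.4375
Step 4: h′(2.4375) = -0.125; s₄ = 2.4375 − 0.25·(-0.125) = 2.46875

2.46875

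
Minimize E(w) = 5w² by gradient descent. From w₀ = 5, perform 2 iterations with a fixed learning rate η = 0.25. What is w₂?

E′(w) = 10w
w₁ = 5 − 0.25·50 = -7.5
w₂ = -7.5 − 0.25·(-75) = 11.25

11.25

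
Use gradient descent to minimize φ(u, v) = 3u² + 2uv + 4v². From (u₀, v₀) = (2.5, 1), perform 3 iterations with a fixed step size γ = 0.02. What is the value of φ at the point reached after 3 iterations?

9.703979359232

∇φ = (6u + 2v, 2u + 8v)
(u₁, v₁) = (2.5, 1) − 0.02·(17, 13) = (2.16, 0.74)
(u₂, v₂) = (2.16, 0.74) − 0.02·(14.44, 10.24) = (1.8712, 0.5352)
(u₃, v₃) = (1.8712, 0.5352) − 0.02·(12.2976, 8.024) = (1.625248, 0.37472)
φ(1.625248, 0.37472) = 9.703979359232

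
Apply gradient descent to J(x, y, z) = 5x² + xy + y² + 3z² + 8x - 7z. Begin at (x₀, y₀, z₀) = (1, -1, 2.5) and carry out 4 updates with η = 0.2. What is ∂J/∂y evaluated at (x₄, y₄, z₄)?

1.792

∇J = (10x + y + 8, x + 2y, 6z - 7)
Step 1: at (1, -1, 2.5), ∇J = (17, -1, 8) → (1, -1, 2.5) − 0.2·(17, -1, 8) = (-2.4, -0.8, 0.9)
Step 2: at (-2.4, -0.8, 0.9), ∇J = (-16.8, -4, -1.6) → (-2.4, -0.8, 0.9) − 0.2·(-16.8, -4, -1.6) = (0.96, 0, 1.22)
Step 3: at (0.96, 0, 1.22), ∇J = (17.6, 0.96, 0.32) → (0.96, 0, 1.22) − 0.2·(17.6, 0.96, 0.32) = (-2.56, -0.192, 1.156)
Step 4: at (-2.56, -0.192, 1.156), ∇J = (-17.792, -2.944, -0.064) → (-2.56, -0.192, 1.156) − 0.2·(-17.792, -2.944, -0.064) = (0.9984, 0.3968, 1.1688)
∂J/∂y at (0.9984, 0.3968, 1.1688) = 1.792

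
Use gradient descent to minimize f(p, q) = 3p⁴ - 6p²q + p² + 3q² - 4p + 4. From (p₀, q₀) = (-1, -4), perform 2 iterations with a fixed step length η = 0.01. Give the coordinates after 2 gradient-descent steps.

∇f = (12p³ - 12pq + 2p - 4, -6p² + 6q)
(p₁, q₁) = (-1, -4) − 0.01·(-66, -30) = (-0.34, -3.7)
(p₂, q₂) = (-0.34, -3.7) − 0.01·(-20.247648, -22.8936) = (-0.13752352, -3.471064)

(-0.13752352, -3.471064)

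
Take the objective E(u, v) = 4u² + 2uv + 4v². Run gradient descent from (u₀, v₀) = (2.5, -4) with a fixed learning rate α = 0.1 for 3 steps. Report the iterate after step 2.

(0.52, -0.52)

∇E = (8u + 2v, 2u + 8v)
(u₁, v₁) = (2.5, -4) − 0.1·(12, -27) = (1.3, -1.3)
(u₂, v₂) = (1.3, -1.3) − 0.1·(7.8, -7.8) = (0.52, -0.52)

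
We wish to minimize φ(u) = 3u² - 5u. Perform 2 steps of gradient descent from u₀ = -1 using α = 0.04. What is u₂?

φ′(u) = 6u - 5
Step 1: φ′(-1) = -11; u₁ = -1 − 0.04·(-11) = -0.56
Step 2: φ′(-0.56) = -8.36; u₂ = -0.56 − 0.04·(-8.36) = -0.2256

-0.2256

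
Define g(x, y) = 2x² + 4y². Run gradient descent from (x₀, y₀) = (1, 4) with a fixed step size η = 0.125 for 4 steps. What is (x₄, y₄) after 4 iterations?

∇g = (4x, 8y)
Step 1: at (1, 4), ∇g = (4, 32) → (1, 4) − 0.125·(4, 32) = (0.5, 0)
Step 2: at (0.5, 0), ∇g = (2, 0) → (0.5, 0) − 0.125·(2, 0) = (0.25, 0)
Step 3: at (0.25, 0), ∇g = (1, 0) → (0.25, 0) − 0.125·(1, 0) = (0.125, 0)
Step 4: at (0.125, 0), ∇g = (0.5, 0) → (0.125, 0) − 0.125·(0.5, 0) = (0.0625, 0)

(0.0625, 0)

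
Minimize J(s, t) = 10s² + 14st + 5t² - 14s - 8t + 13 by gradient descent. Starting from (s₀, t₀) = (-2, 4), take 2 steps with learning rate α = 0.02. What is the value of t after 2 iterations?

∇J = (20s + 14t - 14, 14s + 10t - 8)
Step 1: at (-2, 4), ∇J = (2, 4) → (-2, 4) − 0.02·(2, 4) = (-2.04, 3.92)
Step 2: at (-2.04, 3.92), ∇J = (0.08, 2.64) → (-2.04, 3.92) − 0.02·(0.08, 2.64) = (-2.0416, 3.8672)
t = 3.8672

3.8672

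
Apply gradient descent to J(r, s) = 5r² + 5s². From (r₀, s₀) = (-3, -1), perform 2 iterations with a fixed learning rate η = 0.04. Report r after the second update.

-1.08

∇J = (10r, 10s)
Step 1: at (-3, -1), ∇J = (-30, -10) → (-3, -1) − 0.04·(-30, -10) = (-1.8, -0.6)
Step 2: at (-1.8, -0.6), ∇J = (-18, -6) → (-1.8, -0.6) − 0.04·(-18, -6) = (-1.08, -0.36)
r = -1.08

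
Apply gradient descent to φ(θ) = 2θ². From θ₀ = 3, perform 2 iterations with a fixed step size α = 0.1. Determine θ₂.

φ′(θ) = 4θ
θ₁ = 3 − 0.1·12 = 1.8
θ₂ = 1.8 − 0.1·7.2 = 1.08

1.08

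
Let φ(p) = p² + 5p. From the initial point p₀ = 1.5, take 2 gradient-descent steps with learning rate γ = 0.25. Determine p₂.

-1.5

φ′(p) = 2p + 5
p₁ = 1.5 − 0.25·8 = -0.5
p₂ = -0.5 − 0.25·4 = -1.5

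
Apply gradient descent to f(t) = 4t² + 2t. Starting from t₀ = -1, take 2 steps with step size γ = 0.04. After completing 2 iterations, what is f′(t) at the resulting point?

-2.7744

f′(t) = 8t + 2
t₁ = -1 − 0.04·(-6) = -0.76
t₂ = -0.76 − 0.04·(-4.08) = -0.5968
f′(t) at (-0.5968) = -2.7744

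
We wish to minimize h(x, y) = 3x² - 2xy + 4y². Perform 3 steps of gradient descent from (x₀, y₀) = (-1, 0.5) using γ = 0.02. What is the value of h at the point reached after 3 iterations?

1.67790557184

∇h = (6x - 2y, -2x + 8y)
(x₁, y₁) = (-1, 0.5) − 0.02·(-7, 6) = (-0.86, 0.38)
(x₂, y₂) = (-0.86, 0.38) − 0.02·(-5.92, 4.76) = (-0.7416, 0.2848)
(x₃, y₃) = (-0.7416, 0.2848) − 0.02·(-5.0192, 3.7616) = (-0.641216, 0.209568)
h(-0.641216, 0.209568) = 1.67790557184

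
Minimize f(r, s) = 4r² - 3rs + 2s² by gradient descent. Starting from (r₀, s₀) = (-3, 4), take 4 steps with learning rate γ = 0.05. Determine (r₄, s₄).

(0.30658125, 1.273675)

∇f = (8r - 3s, -3r + 4s)
(r₁, s₁) = (-3, 4) − 0.05·(-36, 25) = (-1.2, 2.75)
(r₂, s₂) = (-1.2, 2.75) − 0.05·(-17.85, 14.6) = (-0.3075, 2.02)
(r₃, s₃) = (-0.3075, 2.02) − 0.05·(-8.52, 9.0025) = (0.1185, 1.569875)
(r₄, s₄) = (0.1185, 1.569875) − 0.05·(-3.761625, 5.924) = (0.30658125, 1.273675)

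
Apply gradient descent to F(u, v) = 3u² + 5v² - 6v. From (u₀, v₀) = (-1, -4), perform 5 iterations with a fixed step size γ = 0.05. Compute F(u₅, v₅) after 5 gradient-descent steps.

∇F = (6u, 10v - 6)
Step 1: at (-1, -4), ∇F = (-6, -46) → (-1, -4) − 0.05·(-6, -46) = (-0.7, -1.7)
Step 2: at (-0.7, -1.7), ∇F = (-4.2, -23) → (-0.7, -1.7) − 0.05·(-4.2, -23) = (-0.49, -0.55)
Step 3: at (-0.49, -0.55), ∇F = (-2.94, -11.5) → (-0.49, -0.55) − 0.05·(-2.94, -11.5) = (-0.343, 0.025)
Step 4: at (-0.343, 0.025), ∇F = (-2.058, -5.75) → (-0.343, 0.025) − 0.05·(-2.058, -5.75) = (-0.2401, 0.3125)
Step 5: at (-0.2401, 0.3125), ∇F = (-1.4406, -2.875) → (-0.2401, 0.3125) − 0.05·(-1.4406, -2.875) = (-0.16807, 0.45625)
F(-0.16807, 0.45625) = -1.6119371128

-1.6119371128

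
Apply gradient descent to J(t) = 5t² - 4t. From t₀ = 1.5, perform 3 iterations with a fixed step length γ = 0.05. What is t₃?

J′(t) = 10t - 4
t₁ = 1.5 − 0.05·11 = 0.95
t₂ = 0.95 − 0.05·5.5 = 0.675
t₃ = 0.675 − 0.05·2.75 = 0.5375

0.5375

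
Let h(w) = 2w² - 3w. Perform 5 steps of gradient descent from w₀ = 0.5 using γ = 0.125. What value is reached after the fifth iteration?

h′(w) = 4w - 3
w₁ = 0.5 − 0.125·(-1) = 0.625
w₂ = 0.625 − 0.125·(-0.5) = 0.6875
w₃ = 0.6875 − 0.125·(-0.25) = 0.71875
w₄ = 0.71875 − 0.125·(-0.125) = 0.734375
w₅ = 0.734375 − 0.125·(-0.0625) = 0.7421875

0.7421875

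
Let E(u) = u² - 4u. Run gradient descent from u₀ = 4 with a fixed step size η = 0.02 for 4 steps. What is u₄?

E′(u) = 2u - 4
Step 1: E′(4) = 4; u₁ = 4 − 0.02·4 = 3.92
Step 2: E′(3.92) = 3.84; u₂ = 3.92 − 0.02·3.84 = 3.8432
Step 3: E′(3.8432) = 3.6864; u₃ = 3.8432 − 0.02·3.6864 = 3.769472
Step 4: E′(3.769472) = 3.538944; u₄ = 3.769472 − 0.02·3.538944 = 3.69869312

3.69869312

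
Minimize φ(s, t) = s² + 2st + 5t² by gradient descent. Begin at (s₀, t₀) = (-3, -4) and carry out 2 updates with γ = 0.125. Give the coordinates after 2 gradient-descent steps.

(-1.375, -0.125)

∇φ = (2s + 2t, 2s + 10t)
(s₁, t₁) = (-3, -4) − 0.125·(-14, -46) = (-1.25, 1.75)
(s₂, t₂) = (-1.25, 1.75) − 0.125·(1, 15) = (-1.375, -0.125)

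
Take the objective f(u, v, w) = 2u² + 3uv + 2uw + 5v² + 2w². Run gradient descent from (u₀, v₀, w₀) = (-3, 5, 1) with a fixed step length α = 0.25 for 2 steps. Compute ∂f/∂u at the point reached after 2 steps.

50.1875

∇f = (4u + 3v + 2w, 3u + 10v, 2u + 4w)
(u₁, v₁, w₁) = (-3, 5, 1) − 0.25·(5, 41, -2) = (-4.25, -5.25, 1.5)
(u₂, v₂, w₂) = (-4.25, -5.25, 1.5) − 0.25·(-29.75, -65.25, -2.5) = (3.1875, 11.0625, 2.125)
∂f/∂u at (3.1875, 11.0625, 2.125) = 50.1875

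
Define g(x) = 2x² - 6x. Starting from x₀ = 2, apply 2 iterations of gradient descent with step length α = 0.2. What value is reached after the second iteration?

g′(x) = 4x - 6
x₁ = 2 − 0.2·2 = 1.6
x₂ = 1.6 − 0.2·0.4 = 1.52

1.52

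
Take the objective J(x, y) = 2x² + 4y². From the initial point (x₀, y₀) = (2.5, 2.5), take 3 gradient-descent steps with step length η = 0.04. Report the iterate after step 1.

(2.1, 1.7)

∇J = (4x, 8y)
(x₁, y₁) = (2.5, 2.5) − 0.04·(10, 20) = (2.1, 1.7)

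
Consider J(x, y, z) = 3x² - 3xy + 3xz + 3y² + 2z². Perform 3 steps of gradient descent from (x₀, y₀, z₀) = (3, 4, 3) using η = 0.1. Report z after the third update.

-0.27

∇J = (6x - 3y + 3z, -3x + 6y, 3x + 4z)
(x₁, y₁, z₁) = (3, 4, 3) − 0.1·(15, 15, 21) = (1.5, 2.5, 0.9)
(x₂, y₂, z₂) = (1.5, 2.5, 0.9) − 0.1·(4.2, 10.5, 8.1) = (1.08, 1.45, 0.09)
(x₃, y₃, z₃) = (1.08, 1.45, 0.09) − 0.1·(2.4, 5.46, 3.6) = (0.84, 0.904, -0.27)
z = -0.27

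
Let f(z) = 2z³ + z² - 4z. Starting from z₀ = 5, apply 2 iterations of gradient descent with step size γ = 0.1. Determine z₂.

f′(z) = 6z² + 2z - 4
Step 1: f′(5) = 156; z₁ = 5 − 0.1·156 = -10.6
Step 2: f′(-10.6) = 648.96; z₂ = -10.6 − 0.1·648.96 = -75.496

-75.496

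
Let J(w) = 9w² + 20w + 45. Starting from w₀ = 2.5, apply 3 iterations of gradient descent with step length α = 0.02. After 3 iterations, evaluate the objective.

41.9538830336

J′(w) = 18w + 20
w₁ = 2.5 − 0.02·65 = 1.2
w₂ = 1.2 − 0.02·41.6 = 0.368
w₃ = 0.368 − 0.02·26.624 = -0.16448
J(-0.16448) = 41.9538830336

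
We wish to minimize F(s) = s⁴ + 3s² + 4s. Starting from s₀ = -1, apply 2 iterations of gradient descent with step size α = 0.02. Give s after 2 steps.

-0.79988224

F′(s) = 4s³ + 6s + 4
s₁ = -1 − 0.02·(-6) = -0.88
s₂ = -0.88 − 0.02·(-4.005888) = -0.79988224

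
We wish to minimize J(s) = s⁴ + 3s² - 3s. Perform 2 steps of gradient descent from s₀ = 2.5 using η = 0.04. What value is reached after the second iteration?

-0.22710528

J′(s) = 4s³ + 6s - 3
Step 1: J′(2.5) = 74.5; s₁ = 2.5 − 0.04·74.5 = -0.48
Step 2: J′(-0.48) = -6.322368; s₂ = -0.48 − 0.04·(-6.322368) = -0.22710528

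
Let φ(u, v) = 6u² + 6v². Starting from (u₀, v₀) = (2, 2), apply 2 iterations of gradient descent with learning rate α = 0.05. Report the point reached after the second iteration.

∇φ = (12u, 12v)
Step 1: at (2, 2), ∇φ = (24, 24) → (2, 2) − 0.05·(24, 24) = (0.8, 0.8)
Step 2: at (0.8, 0.8), ∇φ = (9.6, 9.6) → (0.8, 0.8) − 0.05·(9.6, 9.6) = (0.32, 0.32)

(0.32, 0.32)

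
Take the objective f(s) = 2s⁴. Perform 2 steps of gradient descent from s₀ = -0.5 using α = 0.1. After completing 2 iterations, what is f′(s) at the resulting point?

f′(s) = 8s³
s₁ = -0.5 − 0.1·(-1) = -0.4
s₂ = -0.4 − 0.1·(-0.512) = -0.3488
f′(s) at (-0.3488) = -0.339484082176

-0.339484082176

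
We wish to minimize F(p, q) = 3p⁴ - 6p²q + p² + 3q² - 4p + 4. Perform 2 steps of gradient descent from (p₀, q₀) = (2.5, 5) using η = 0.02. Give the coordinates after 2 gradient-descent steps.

∇F = (12p³ - 12pq + 2p - 4, -6p² + 6q)
(p₁, q₁) = (2.5, 5) − 0.02·(38.5, -7.5) = (1.73, 5.15)
(p₂, q₂) = (1.73, 5.15) − 0.02·(-45.321396, 12.9426) = (2.63642792, 4.891148)

(2.63642792, 4.891148)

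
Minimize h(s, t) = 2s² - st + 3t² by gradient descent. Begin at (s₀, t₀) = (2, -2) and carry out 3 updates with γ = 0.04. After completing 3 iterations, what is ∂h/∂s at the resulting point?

∇h = (4s - t, -s + 6t)
(s₁, t₁) = (2, -2) − 0.04·(10, -14) = (1.6, -1.44)
(s₂, t₂) = (1.6, -1.44) − 0.04·(7.84, -10.24) = (1.2864, -1.0304)
(s₃, t₃) = (1.2864, -1.0304) − 0.04·(6.176, -7.4688) = (1.03936, -0.731648)
∂h/∂s at (1.03936, -0.731648) = 4.889088

4.889088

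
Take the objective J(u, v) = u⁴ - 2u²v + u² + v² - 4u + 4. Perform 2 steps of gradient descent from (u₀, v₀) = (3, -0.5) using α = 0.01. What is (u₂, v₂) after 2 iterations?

(1.57120384, -0.236088)

∇J = (4u³ - 4uv + 2u - 4, -2u² + 2v)
Step 1: at (3, -0.5), ∇J = (116, -19) → (3, -0.5) − 0.01·(116, -19) = (1.84, -0.31)
Step 2: at (1.84, -0.31), ∇J = (26.879616, -7.3912) → (1.84, -0.31) − 0.01·(26.879616, -7.3912) = (1.57120384, -0.236088)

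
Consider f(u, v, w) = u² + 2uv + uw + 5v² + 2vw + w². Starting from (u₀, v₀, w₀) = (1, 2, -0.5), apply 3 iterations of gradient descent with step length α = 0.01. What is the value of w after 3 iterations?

-0.603976

∇f = (2u + 2v + w, 2u + 10v + 2w, u + 2v + 2w)
(u₁, v₁, w₁) = (1, 2, -0.5) − 0.01·(5.5, 21, 4) = (0.945, 1.79, -0.54)
(u₂, v₂, w₂) = (0.945, 1.79, -0.54) − 0.01·(4.93, 18.71, 3.445) = (0.8957, 1.6029, -0.57445)
(u₃, v₃, w₃) = (0.8957, 1.6029, -0.57445) − 0.01·(4.42275, 16.6715, 2.9526) = (0.8514725, 1.436185, -0.603976)
w = -0.603976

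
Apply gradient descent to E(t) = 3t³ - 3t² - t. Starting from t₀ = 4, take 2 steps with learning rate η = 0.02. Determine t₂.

E′(t) = 9t² - 6t - 1
t₁ = 4 − 0.02·119 = 1.62
t₂ = 1.62 − 0.02·12.8996 = 1.362008

1.362008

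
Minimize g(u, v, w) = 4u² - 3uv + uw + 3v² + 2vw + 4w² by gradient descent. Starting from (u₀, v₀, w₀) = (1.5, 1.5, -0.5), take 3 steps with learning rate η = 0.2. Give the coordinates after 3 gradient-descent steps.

∇g = (8u - 3v + w, -3u + 6v + 2w, u + 2v + 8w)
(u₁, v₁, w₁) = (1.5, 1.5, -0.5) − 0.2·(7, 3.5, 0.5) = (0.1, 0.8, -0.6)
(u₂, v₂, w₂) = (0.1, 0.8, -0.6) − 0.2·(-2.2, 3.3, -3.1) = (0.54, 0.14, 0.02)
(u₃, v₃, w₃) = (0.54, 0.14, 0.02) − 0.2·(3.92, -0.74, 0.98) = (-0.244, 0.288, -0.176)

(-0.244, 0.288, -0.176)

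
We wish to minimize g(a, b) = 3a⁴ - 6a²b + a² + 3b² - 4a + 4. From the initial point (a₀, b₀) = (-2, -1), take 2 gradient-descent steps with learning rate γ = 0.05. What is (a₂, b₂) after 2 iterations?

(-45.6304, 6.158)

∇g = (12a³ - 12ab + 2a - 4, -6a² + 6b)
Step 1: at (-2, -1), ∇g = (-128, -30) → (-2, -1) − 0.05·(-128, -30) = (4.4, 0.5)
Step 2: at (4.4, 0.5), ∇g = (1000.608, -113.16) → (4.4, 0.5) − 0.05·(1000.608, -113.16) = (-45.6304, 6.158)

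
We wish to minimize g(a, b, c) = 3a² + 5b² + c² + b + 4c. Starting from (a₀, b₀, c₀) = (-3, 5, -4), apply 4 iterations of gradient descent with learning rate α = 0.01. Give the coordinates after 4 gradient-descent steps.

(-2.34224688, 3.24611, -3.84473632)

∇g = (6a, 10b + 1, 2c + 4)
(a₁, b₁, c₁) = (-3, 5, -4) − 0.01·(-18, 51, -4) = (-2.82, 4.49, -3.96)
(a₂, b₂, c₂) = (-2.82, 4.49, -3.96) − 0.01·(-16.92, 45.9, -3.92) = (-2.6508, 4.031, -3.9208)
(a₃, b₃, c₃) = (-2.6508, 4.031, -3.9208) − 0.01·(-15.9048, 41.31, -3.8416) = (-2.491752, 3.6179, -3.882384)
(a₄, b₄, c₄) = (-2.491752, 3.6179, -3.882384) − 0.01·(-14.950512, 37.179, -3.764768) = (-2.34224688, 3.24611, -3.84473632)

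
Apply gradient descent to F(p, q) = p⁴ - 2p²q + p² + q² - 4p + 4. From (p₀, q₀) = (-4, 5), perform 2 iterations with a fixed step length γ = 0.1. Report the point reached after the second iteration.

(-1241.8528, 49.568)

∇F = (4p³ - 4pq + 2p - 4, -2p² + 2q)
(p₁, q₁) = (-4, 5) − 0.1·(-188, -22) = (14.8, 7.2)
(p₂, q₂) = (14.8, 7.2) − 0.1·(12566.528, -423.68) = (-1241.8528, 49.568)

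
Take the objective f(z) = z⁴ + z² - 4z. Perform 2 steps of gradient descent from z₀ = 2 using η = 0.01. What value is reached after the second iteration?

1.49673472

f′(z) = 4z³ + 2z - 4
Step 1: f′(2) = 32; z₁ = 2 − 0.01·32 = 1.68
Step 2: f′(1.68) = 18.326528; z₂ = 1.68 − 0.01·18.326528 = 1.49673472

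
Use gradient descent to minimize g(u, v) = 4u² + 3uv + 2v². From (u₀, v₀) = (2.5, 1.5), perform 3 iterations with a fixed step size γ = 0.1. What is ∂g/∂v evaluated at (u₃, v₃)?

∇g = (8u + 3v, 3u + 4v)
(u₁, v₁) = (2.5, 1.5) − 0.1·(24.5, 13.5) = (0.05, 0.15)
(u₂, v₂) = (0.05, 0.15) − 0.1·(0.85, 0.75) = (-0.035, 0.075)
(u₃, v₃) = (-0.035, 0.075) − 0.1·(-0.055, 0.195) = (-0.0295, 0.0555)
∂g/∂v at (-0.0295, 0.0555) = 0.1335

0.1335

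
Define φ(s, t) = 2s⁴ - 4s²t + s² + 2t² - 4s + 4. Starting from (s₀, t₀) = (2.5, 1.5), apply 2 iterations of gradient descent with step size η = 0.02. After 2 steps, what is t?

∇φ = (8s³ - 8st + 2s - 4, -4s² + 4t)
(s₁, t₁) = (2.5, 1.5) − 0.02·(96, -19) = (0.58, 1.88)
(s₂, t₂) = (0.58, 1.88) − 0.02·(-10.002304, 6.1744) = (0.78004608, 1.756512)
t = 1.756512

1.756512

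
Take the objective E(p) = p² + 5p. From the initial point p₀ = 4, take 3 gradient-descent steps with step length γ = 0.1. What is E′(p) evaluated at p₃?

6.656

E′(p) = 2p + 5
p₁ = 4 − 0.1·13 = 2.7
p₂ = 2.7 − 0.1·10.4 = 1.66
p₃ = 1.66 − 0.1·8.32 = 0.828
E′(p) at (0.828) = 6.656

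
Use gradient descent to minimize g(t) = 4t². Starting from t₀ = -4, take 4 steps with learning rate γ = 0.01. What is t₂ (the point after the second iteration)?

-3.3856

g′(t) = 8t
Step 1: g′(-4) = -32; t₁ = -4 − 0.01·(-32) = -3.68
Step 2: g′(-3.68) = -29.44; t₂ = -3.68 − 0.01·(-29.44) = -3.3856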